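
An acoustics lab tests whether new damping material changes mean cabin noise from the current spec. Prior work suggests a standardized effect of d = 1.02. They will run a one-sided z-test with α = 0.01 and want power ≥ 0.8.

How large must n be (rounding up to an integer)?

n = 10

Set Φ(δ − 2.326) = 0.8; then δ − 2.326 = Φ⁻¹(0.8) = 0.842, giving δ = 3.168.
δ = d·√n ⇒ n = (δ/d)² = (3.168 / 1.02)² = 9.65.
Rounding up, n = 10.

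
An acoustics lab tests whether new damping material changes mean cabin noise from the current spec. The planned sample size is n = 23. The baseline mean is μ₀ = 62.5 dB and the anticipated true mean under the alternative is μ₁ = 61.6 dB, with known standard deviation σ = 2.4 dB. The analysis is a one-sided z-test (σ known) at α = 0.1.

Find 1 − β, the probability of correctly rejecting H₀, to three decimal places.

Standardized effect: d = |μ₁ − μ₀| / σ = |61.6 − 62.5| / 2.4 = 0.3750
Noncentrality parameter: λ = d·√n = 0.3750 × √23 = 1.7984
One-sided α = 0.1 → critical value z_{0.1} = 1.282.
Power = Φ(λ − 1.282) = Φ(0.517) = 0.6974.

Power ≈ 0.697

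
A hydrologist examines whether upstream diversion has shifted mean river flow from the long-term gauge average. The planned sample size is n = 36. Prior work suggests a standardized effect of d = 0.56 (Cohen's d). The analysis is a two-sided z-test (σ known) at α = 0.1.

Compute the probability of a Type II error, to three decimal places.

β ≈ 0.043

Noncentrality parameter: δ = d·√n = 0.56 × √36 = 3.3600
Two-sided α = 0.1 → critical value z_{0.05} = 1.645.
Power = Φ(δ − 1.645) + Φ(−δ − 1.645) = Φ(1.715) + Φ(-5.005) = 0.9568 + 0.0000 = 0.9568.
Type II error: β = 1 − power = 1 − 0.9568 = 0.0432.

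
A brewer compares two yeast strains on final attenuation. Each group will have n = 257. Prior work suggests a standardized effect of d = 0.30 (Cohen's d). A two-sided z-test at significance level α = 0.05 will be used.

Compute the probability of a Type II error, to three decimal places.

β ≈ 0.075

Noncentrality parameter: δ = d·√(n/2) = 0.30 × √(257/2) = 3.4007
Two-sided α = 0.05 → critical value z_{0.025} = 1.960.
Power = Φ(δ − 1.960) + Φ(−δ − 1.960) = Φ(1.441) + Φ(-5.361) = 0.9252 + 0.0000 = 0.9252.
Type II error: β = 1 − power = 1 − 0.9252 = 0.0748.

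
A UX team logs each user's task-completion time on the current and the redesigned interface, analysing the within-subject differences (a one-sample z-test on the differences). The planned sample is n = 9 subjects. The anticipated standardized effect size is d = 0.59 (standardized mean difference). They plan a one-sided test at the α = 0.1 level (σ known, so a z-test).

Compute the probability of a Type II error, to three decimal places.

β ≈ 0.313

Noncentrality parameter: δ = d·√n = 0.59 × √9 = 1.7700
Critical value for a one-sided test at α = 0.1: z_α = 1.282.
Power = Φ(δ − 1.282) = Φ(0.488) = 0.6874.
Type II error: β = 1 − power = 1 − 0.6874 = 0.3126.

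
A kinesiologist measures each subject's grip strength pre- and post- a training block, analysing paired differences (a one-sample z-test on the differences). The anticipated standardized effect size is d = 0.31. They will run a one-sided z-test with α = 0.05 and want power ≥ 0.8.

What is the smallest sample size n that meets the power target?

For power 0.8 need Φ(δ − z_{0.05}) = 0.8, so δ = z_{0.05} + z_{0.20} = 1.645 + 0.842 = 2.486.
δ = d·√n ⇒ n = (δ/d)² = (2.486 / 0.31)² = 64.33.
Rounding up, n = 65.

n = 65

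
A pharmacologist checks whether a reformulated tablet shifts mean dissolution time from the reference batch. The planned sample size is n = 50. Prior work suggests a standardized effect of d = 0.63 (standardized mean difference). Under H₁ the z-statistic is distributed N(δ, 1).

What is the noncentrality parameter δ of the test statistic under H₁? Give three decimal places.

δ = d·√n = 0.63 × √50 = 4.4548

δ ≈ 4.455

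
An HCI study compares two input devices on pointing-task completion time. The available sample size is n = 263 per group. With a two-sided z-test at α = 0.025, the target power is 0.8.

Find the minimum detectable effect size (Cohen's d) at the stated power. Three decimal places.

Need Φ(δ − 2.241) = 0.8, so δ = 2.241 + 0.842 = 3.083.
(Lower-tail contribution to power is negligible for δ > 0.)
δ = d·√(n/2) ⇒ d = δ/√(n/2) = 3.083/√(263/2) = 0.2689.

d ≈ 0.269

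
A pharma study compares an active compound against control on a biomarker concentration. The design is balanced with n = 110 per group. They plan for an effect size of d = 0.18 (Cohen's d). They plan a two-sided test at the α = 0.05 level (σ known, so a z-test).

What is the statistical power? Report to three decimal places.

Noncentrality parameter: δ = d·√(n/2) = 0.18 × √(110/2) = 1.3349
Two-sided α = 0.05 → critical value z_{0.025} = 1.960.
Power = Φ(δ − 1.960) + Φ(−δ − 1.960) = Φ(-0.625) + Φ(-3.295) = 0.2660 + 0.0005 = 0.2665.

Power ≈ 0.266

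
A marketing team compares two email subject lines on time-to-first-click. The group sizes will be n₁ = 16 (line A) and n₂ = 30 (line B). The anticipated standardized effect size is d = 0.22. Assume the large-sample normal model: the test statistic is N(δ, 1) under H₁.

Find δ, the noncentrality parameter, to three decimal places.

δ ≈ 0.711

The noncentrality parameter scales effect size by the design's sample-size factor: δ = d / √(1/n₁ + 1/n₂) = 0.22 / √(1/16 + 1/30) = 0.7107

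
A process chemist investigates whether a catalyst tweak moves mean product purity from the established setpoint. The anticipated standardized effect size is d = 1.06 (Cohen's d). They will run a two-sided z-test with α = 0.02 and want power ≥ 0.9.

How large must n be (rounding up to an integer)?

Set Φ(δ − 2.326) = 0.9; then δ − 2.326 = Φ⁻¹(0.9) = 1.282, giving δ = 3.608.
(Ignoring the negligible lower-tail rejection probability gives the usual closed-form inversion.)
δ = d·√n ⇒ n = (δ/d)² = (3.608 / 1.06)² = 11.59.
Round up to the next whole unit.

n = 12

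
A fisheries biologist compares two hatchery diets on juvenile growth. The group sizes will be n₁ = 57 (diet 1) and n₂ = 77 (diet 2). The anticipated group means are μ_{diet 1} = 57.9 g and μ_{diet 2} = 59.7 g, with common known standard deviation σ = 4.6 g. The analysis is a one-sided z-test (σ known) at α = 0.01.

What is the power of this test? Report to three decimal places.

Power ≈ 0.465

Standardized effect: d = |μ_{diet 1} − μ_{diet 2}| / σ = |57.9 − 59.7| / 4.6 = 0.3913
Noncentrality parameter: δ = d / √(1/n₁ + 1/n₂) = 0.3913 / √(1/57 + 1/77) = 2.2395
One-sided α = 0.01 → critical value z_{0.01} = 2.326.
Power = P(Z > 2.326 − δ) = Φ(-0.087) = 0.4654.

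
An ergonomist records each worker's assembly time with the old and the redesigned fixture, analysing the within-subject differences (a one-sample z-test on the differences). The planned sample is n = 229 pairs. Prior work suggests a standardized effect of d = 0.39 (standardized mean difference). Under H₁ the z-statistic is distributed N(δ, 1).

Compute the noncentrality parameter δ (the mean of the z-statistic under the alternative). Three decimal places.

δ ≈ 5.902

δ = d·√n = 0.39 × √229 = 5.9018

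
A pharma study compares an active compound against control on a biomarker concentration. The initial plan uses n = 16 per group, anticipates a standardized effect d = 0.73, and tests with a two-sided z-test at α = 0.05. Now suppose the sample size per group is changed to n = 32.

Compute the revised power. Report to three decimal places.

With n = 32 per group: δ = d·√(n/2) = 0.73 × √(32/2) = 2.9200. Critical value z_{0.025} = 1.960.
Revised power = Φ(δ − 1.960) + Φ(−δ − 1.960) = Φ(0.960) + Φ(-4.880) = 0.8315 + 0.0000 = 0.8315.

Power ≈ 0.831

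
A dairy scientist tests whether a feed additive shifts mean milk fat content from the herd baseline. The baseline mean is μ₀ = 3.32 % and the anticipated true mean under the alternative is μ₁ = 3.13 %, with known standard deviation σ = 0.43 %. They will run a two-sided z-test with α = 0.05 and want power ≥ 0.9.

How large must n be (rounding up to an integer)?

Standardized effect: d = |μ₁ − μ₀| / σ = |3.13 − 3.32| / 0.43 = 0.4419
For power 0.9 need Φ(δ − z_{0.025}) = 0.9, so δ = z_{0.025} + z_{0.10} = 1.960 + 1.282 = 3.242.
(The Φ(−δ − z_{α/2}) term is vanishingly small for δ > 0 and is dropped in the standard sample-size formula.)
δ = d·√n ⇒ n = (δ/d)² = (3.242 / 0.4419)² = 53.82.
Round up to the next whole unit.

n = 54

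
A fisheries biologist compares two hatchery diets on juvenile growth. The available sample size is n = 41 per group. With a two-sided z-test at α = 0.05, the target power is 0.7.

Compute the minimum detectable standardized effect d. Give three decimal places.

d ≈ 0.549

Need Φ(δ − 1.960) = 0.7, so δ = 1.960 + 0.524 = 2.484.
(The second rejection-region term Φ(−δ − z_{α/2}) is negligible and dropped.)
δ = d·√(n/2) ⇒ d = δ/√(n/2) = 2.484/√(41/2) = 0.5487.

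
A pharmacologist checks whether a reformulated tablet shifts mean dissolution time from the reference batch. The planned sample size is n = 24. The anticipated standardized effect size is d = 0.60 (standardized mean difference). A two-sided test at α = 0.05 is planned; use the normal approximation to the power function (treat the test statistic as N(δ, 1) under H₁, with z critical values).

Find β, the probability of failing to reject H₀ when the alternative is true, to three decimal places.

β ≈ 0.164

Noncentrality parameter: λ = d·√n = 0.60 × √24 = 2.9394
Two-sided α = 0.05 → critical value z_{0.025} = 1.960.
Power = Φ(λ − 1.960) + Φ(−λ − 1.960) = Φ(0.979) + Φ(-4.899) = 0.8363 + 0.0000 = 0.8363.
Type II error: β = 1 − power = 1 − 0.8363 = 0.1637.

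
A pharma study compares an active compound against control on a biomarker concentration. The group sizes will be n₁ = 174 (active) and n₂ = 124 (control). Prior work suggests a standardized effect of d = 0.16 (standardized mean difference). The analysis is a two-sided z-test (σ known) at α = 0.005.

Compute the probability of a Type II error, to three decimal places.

β ≈ 0.926

Noncentrality parameter: λ = d / √(1/n₁ + 1/n₂) = 0.16 / √(1/174 + 1/124) = 1.3614
Two-sided α = 0.005 → critical value z_{0.0025} = 2.807.
Power = Φ(λ − 2.807) + Φ(−λ − 2.807) = Φ(-1.446) + Φ(-4.168) = 0.0741 + 0.0000 = 0.0742.
Type II error: β = 1 − power = 1 − 0.0742 = 0.9258.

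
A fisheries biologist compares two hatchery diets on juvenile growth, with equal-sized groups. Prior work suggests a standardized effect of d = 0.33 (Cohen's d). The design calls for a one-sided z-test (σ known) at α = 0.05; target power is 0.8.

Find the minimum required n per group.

For power 0.8 need Φ(δ − z_{0.05}) = 0.8, so δ = z_{0.05} + z_{0.20} = 1.645 + 0.842 = 2.486.
δ = d·√(n/2) ⇒ n = 2(δ/d)² = 2 × (2.486 / 0.33)² = 113.55.
Rounding up, n = 114 per group.

n = 114 per group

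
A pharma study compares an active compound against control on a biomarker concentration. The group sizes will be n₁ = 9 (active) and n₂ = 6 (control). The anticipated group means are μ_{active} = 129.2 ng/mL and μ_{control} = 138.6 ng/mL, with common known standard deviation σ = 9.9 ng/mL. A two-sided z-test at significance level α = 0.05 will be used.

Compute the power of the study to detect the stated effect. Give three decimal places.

Power ≈ 0.437

Standardized effect: d = |μ_{active} − μ_{control}| / σ = |129.2 − 138.6| / 9.9 = 0.9495
Noncentrality parameter: δ = d / √(1/n₁ + 1/n₂) = 0.9495 / √(1/9 + 1/6) = 1.8015
Two-sided α = 0.05 → critical value z_{0.025} = 1.960.
Power = Φ(δ − 1.960) + Φ(−δ − 1.960) = Φ(-0.158) + Φ(-3.762) = 0.4371 + 0.0001 = 0.4371.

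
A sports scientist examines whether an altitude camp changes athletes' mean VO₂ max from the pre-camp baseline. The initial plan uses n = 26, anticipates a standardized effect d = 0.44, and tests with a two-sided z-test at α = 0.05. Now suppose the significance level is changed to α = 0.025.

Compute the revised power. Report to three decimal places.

δ = d·√n = 0.44 × √26 = 2.2436 (unchanged). New critical value: z_{0.0125} = 2.241.
Revised power = Φ(δ − 2.241) + Φ(−δ − 2.241) = Φ(0.002) + Φ(-4.485) = 0.5009 + 0.0000 = 0.5009.

Power ≈ 0.501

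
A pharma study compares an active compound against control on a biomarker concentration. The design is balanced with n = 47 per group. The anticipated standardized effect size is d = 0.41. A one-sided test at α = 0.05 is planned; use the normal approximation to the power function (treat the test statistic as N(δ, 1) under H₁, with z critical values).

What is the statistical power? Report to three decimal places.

Noncentrality parameter: δ = d·√(n/2) = 0.41 × √(47/2) = 1.9875
Critical value for a one-sided test at α = 0.05: z_α = 1.645.
Power = P(Z > 1.645 − δ) = Φ(0.343) = 0.6341.

Power ≈ 0.634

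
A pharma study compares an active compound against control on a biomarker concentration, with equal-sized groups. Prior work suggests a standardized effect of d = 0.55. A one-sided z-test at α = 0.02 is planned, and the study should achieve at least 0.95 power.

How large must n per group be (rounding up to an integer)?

Set Φ(δ − 2.054) = 0.95; then δ − 2.054 = Φ⁻¹(0.95) = 1.645, giving δ = 3.699.
δ = d·√(n/2) ⇒ n = 2(δ/d)² = 2 × (3.699 / 0.55)² = 90.44.
Rounding up, n = 91 per group.

n = 91 per group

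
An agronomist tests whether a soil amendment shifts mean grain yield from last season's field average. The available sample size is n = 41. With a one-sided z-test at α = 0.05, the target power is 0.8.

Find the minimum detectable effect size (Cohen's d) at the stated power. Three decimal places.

d ≈ 0.388

Need Φ(δ − 1.645) = 0.8, so δ = 1.645 + 0.842 = 2.486.
δ = d·√n ⇒ d = δ/√n = 2.486/√41 = 0.3883.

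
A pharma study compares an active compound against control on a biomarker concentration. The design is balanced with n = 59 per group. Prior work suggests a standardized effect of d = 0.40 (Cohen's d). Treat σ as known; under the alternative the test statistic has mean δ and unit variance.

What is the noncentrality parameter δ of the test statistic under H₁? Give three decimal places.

The noncentrality parameter scales effect size by the design's sample-size factor: δ = d·√(n/2) = 0.40 × √(59/2) = 2.1726

δ ≈ 2.173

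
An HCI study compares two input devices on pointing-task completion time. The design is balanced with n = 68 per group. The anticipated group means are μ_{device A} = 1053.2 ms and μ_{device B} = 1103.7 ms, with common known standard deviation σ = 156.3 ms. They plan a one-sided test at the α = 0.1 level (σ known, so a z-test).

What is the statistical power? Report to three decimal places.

Standardized effect: d = |μ_{device A} − μ_{device B}| / σ = |1053.2 − 1103.7| / 156.3 = 0.3231
Noncentrality parameter: δ = d·√(n/2) = 0.3231 × √(68/2) = 1.8840
Critical value for a one-sided test at α = 0.1: z_α = 1.282.
Power = Φ(δ − 1.282) = Φ(0.602) = 0.7265.

Power ≈ 0.727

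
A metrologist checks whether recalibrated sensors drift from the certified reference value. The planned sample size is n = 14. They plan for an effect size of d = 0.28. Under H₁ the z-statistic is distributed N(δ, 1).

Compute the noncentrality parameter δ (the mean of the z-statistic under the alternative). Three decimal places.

δ ≈ 1.048

δ = d·√n = 0.28 × √14 = 1.0477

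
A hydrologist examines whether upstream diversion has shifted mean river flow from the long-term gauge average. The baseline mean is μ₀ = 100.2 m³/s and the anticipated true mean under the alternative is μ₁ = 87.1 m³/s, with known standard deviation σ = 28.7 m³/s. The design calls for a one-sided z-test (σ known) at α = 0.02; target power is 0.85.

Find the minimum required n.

Standardized effect: d = |μ₁ − μ₀| / σ = |87.1 − 100.2| / 28.7 = 0.4564
Set Φ(δ − 2.054) = 0.85; then δ − 2.054 = Φ⁻¹(0.85) = 1.036, giving δ = 3.090.
δ = d·√n ⇒ n = (δ/d)² = (3.090 / 0.4564)² = 45.83.
Rounding up, n = 46.

n = 46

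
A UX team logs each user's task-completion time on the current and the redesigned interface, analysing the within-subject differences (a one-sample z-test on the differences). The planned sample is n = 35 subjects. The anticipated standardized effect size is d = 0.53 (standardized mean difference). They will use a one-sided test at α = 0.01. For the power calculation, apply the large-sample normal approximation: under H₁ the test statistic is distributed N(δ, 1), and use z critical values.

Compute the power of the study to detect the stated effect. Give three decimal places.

Noncentrality parameter: δ = d·√n = 0.53 × √35 = 3.1355
One-sided α = 0.01 → critical value z_{0.01} = 2.326.
Power = P(Z > 2.326 − δ) = Φ(0.809) = 0.7908.

Power ≈ 0.791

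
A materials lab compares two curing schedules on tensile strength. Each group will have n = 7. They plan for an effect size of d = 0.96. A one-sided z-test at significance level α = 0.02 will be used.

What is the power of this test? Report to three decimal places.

Power ≈ 0.398

Noncentrality parameter: δ = d·√(n/2) = 0.96 × √(7/2) = 1.7960
Critical value for a one-sided test at α = 0.02: z_α = 2.054.
Power = Φ(δ − 2.054) = Φ(-0.258) = 0.3983.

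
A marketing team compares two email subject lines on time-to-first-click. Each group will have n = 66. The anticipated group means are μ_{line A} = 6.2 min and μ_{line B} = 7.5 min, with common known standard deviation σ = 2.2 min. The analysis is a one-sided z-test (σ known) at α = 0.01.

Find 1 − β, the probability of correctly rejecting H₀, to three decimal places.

Standardized effect: d = |μ_{line A} − μ_{line B}| / σ = |6.2 − 7.5| / 2.2 = 0.5909
Noncentrality parameter: δ = d·√(n/2) = 0.5909 × √(66/2) = 3.3945
Critical value for a one-sided test at α = 0.01: z_α = 2.326.
Power = Φ(δ − 2.326) = Φ(1.068) = 0.8573.

Power ≈ 0.857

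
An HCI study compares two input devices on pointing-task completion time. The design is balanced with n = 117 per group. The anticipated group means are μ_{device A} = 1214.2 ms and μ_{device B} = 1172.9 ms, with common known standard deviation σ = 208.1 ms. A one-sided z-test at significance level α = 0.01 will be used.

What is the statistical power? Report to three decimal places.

Power ≈ 0.209

Standardized effect: d = |μ_{device A} − μ_{device B}| / σ = |1214.2 − 1172.9| / 208.1 = 0.1985
Noncentrality parameter: λ = d·√(n/2) = 0.1985 × √(117/2) = 1.5179
Critical value for a one-sided test at α = 0.01: z_α = 2.326.
Power = P(Z > 2.326 − λ) = Φ(-0.808) = 0.2094.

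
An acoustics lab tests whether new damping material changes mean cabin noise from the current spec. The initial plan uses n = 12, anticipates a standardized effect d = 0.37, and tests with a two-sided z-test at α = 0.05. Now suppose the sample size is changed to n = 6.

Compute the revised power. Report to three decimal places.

With n = 6: δ = d·√n = 0.37 × √6 = 0.9063. Critical value z_{0.025} = 1.960.
Revised power = Φ(δ − 1.960) + Φ(−δ − 1.960) = Φ(-1.054) + Φ(-2.866) = 0.1460 + 0.0021 = 0.1481.

Power ≈ 0.148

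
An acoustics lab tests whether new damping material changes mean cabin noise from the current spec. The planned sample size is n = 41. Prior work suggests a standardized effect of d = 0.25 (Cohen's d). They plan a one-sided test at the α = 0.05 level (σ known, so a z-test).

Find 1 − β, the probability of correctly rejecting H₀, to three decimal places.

Noncentrality parameter: δ = d·√n = 0.25 × √41 = 1.6008
One-sided α = 0.05 → critical value z_{0.05} = 1.645.
Power = P(Z > 1.645 − δ) = Φ(-0.044) = 0.4824.

Power ≈ 0.482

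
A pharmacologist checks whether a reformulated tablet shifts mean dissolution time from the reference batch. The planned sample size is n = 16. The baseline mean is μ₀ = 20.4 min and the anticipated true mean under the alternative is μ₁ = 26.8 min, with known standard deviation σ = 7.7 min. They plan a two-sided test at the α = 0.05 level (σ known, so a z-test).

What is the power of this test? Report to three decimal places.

Power ≈ 0.914

Standardized effect: d = |μ₁ − μ₀| / σ = |26.8 − 20.4| / 7.7 = 0.8312
Noncentrality parameter: δ = d·√n = 0.8312 × √16 = 3.3247
Critical value for a two-sided test at α = 0.05: z_{α/2} = 1.960.
Power = Φ(δ − 1.960) + Φ(−δ − 1.960) = Φ(1.365) + Φ(-5.285) = 0.9138 + 0.0000 = 0.9138.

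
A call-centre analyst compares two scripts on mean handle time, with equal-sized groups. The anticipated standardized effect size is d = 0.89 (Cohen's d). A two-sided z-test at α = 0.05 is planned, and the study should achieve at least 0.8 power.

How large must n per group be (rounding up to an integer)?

n = 20 per group

For power 0.8 need Φ(δ − z_{0.025}) = 0.8, so δ = z_{0.025} + z_{0.20} = 1.960 + 0.842 = 2.802.
(For δ > 0 the lower-tail rejection region contributes negligibly to power, so the one-term inversion is standard.)
δ = d·√(n/2) ⇒ n = 2(δ/d)² = 2 × (2.802 / 0.89)² = 19.82.
Rounding up, n = 20 per group.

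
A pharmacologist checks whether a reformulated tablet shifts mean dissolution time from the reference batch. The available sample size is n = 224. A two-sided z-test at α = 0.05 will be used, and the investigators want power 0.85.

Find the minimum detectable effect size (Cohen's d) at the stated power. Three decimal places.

Required noncentrality: δ = z_{0.025} + z_{0.15} = 1.960 + 1.036 = 2.996.
(The second rejection-region term Φ(−δ − z_{α/2}) is negligible and dropped.)
δ = d·√n ⇒ d = δ/√n = 2.996/√224 = 0.2002.

d ≈ 0.200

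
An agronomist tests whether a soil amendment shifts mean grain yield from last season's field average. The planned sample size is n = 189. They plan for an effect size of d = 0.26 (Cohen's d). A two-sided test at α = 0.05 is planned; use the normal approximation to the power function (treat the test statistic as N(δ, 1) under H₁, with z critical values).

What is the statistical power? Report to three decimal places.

Power ≈ 0.947

Noncentrality parameter: δ = d·√n = 0.26 × √189 = 3.5744
Critical value for a two-sided test at α = 0.05: z_{α/2} = 1.960.
Power = Φ(δ − 1.960) + Φ(−δ − 1.960) = Φ(1.614) + Φ(-5.534) = 0.9468 + 0.0000 = 0.9468.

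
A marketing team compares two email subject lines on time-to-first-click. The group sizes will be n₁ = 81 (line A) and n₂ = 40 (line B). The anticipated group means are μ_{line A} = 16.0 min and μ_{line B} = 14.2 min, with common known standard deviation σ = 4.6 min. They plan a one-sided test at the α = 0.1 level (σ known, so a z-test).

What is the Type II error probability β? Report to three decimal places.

β ≈ 0.229

Standardized effect: d = |μ_{line A} − μ_{line B}| / σ = |16.0 − 14.2| / 4.6 = 0.3913
Noncentrality parameter: δ = d / √(1/n₁ + 1/n₂) = 0.3913 / √(1/81 + 1/40) = 2.0249
One-sided α = 0.1 → critical value z_{0.1} = 1.282.
Power = Φ(δ − 1.282) = Φ(0.743) = 0.7714.
Type II error: β = 1 − power = 1 − 0.7714 = 0.2286.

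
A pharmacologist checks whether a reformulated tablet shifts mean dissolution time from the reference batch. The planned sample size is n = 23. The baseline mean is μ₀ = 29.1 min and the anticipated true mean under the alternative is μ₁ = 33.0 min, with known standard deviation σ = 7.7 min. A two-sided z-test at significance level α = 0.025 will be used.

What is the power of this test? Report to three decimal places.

Standardized effect: d = |μ₁ − μ₀| / σ = |33.0 − 29.1| / 7.7 = 0.5065
Noncentrality parameter: δ = d·√n = 0.5065 × √23 = 2.4291
Critical value for a two-sided test at α = 0.025: z_{α/2} = 2.241.
Power = Φ(δ − 2.241) + Φ(−δ − 2.241) = Φ(0.188) + Φ(-4.670) = 0.5744 + 0.0000 = 0.5744.

Power ≈ 0.574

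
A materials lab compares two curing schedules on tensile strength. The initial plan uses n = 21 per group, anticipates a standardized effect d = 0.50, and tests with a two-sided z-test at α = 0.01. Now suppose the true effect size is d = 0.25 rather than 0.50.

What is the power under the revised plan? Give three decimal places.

Power ≈ 0.039

With d = 0.25: δ = d·√(n/2) = 0.25 × √(21/2) = 0.8101. Critical value z_{0.005} = 2.576.
Revised power = Φ(δ − 2.576) + Φ(−δ − 2.576) = Φ(-1.766) + Φ(-3.386) = 0.0387 + 0.0004 = 0.0391.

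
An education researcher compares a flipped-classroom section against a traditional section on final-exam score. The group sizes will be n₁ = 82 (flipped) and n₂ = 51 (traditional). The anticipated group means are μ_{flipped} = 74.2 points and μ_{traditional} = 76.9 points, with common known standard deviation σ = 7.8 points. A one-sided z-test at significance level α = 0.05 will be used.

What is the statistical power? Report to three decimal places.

Standardized effect: d = |μ_{flipped} − μ_{traditional}| / σ = |74.2 − 76.9| / 7.8 = 0.3462
Noncentrality parameter: δ = d / √(1/n₁ + 1/n₂) = 0.3462 / √(1/82 + 1/51) = 1.9410
Critical value for a one-sided test at α = 0.05: z_α = 1.645.
Power = Φ(δ − 1.645) = Φ(0.296) = 0.6165.

Power ≈ 0.616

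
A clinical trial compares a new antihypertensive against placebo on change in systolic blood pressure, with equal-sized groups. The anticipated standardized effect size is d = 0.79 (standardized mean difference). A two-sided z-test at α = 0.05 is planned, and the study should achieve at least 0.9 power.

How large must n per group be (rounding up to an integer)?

Set Φ(δ − 1.960) = 0.9; then δ − 1.960 = Φ⁻¹(0.9) = 1.282, giving δ = 3.242.
(For δ > 0 the lower-tail rejection region contributes negligibly to power, so the one-term inversion is standard.)
δ = d·√(n/2) ⇒ n = 2(δ/d)² = 2 × (3.242 / 0.79)² = 33.67.
Round up to the next whole unit.

n = 34 per group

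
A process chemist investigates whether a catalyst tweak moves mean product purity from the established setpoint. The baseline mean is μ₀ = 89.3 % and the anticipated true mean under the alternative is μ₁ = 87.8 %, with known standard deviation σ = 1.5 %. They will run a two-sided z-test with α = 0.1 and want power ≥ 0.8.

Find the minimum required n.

Standardized effect: d = |μ₁ − μ₀| / σ = |87.8 − 89.3| / 1.5 = 1.0000
Set Φ(δ − 1.645) = 0.8; then δ − 1.645 = Φ⁻¹(0.8) = 0.842, giving δ = 2.486.
(For δ > 0 the lower-tail rejection region contributes negligibly to power, so the one-term inversion is standard.)
δ = d·√n ⇒ n = (δ/d)² = (2.486 / 1.0000)² = 6.18.
Round up to the next whole unit.

n = 7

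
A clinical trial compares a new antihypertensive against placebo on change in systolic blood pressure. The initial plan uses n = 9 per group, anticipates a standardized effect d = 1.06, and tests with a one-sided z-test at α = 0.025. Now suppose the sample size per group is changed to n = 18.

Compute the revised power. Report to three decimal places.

With n = 18 per group: δ = d·√(n/2) = 1.06 × √(18/2) = 3.1800. Critical value z_{0.025} = 1.960.
Revised power = P(Z > 1.960 − δ) = Φ(1.220) = 0.8888.

Power ≈ 0.889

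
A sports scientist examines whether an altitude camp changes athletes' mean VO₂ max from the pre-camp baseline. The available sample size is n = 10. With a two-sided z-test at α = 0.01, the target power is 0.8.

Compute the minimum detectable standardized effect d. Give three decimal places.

d ≈ 1.081

Required noncentrality: δ = z_{0.005} + z_{0.20} = 2.576 + 0.842 = 3.417.
(The second rejection-region term Φ(−δ − z_{α/2}) is negligible and dropped.)
δ = d·√n ⇒ d = δ/√n = 3.417/√10 = 1.0807.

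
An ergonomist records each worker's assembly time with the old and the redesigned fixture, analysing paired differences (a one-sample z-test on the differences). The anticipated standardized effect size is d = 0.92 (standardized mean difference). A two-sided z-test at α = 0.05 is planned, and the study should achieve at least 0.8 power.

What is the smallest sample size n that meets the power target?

n = 10

For power 0.8 need Φ(δ − z_{0.025}) = 0.8, so δ = z_{0.025} + z_{0.20} = 1.960 + 0.842 = 2.802.
(Ignoring the negligible lower-tail rejection probability gives the usual closed-form inversion.)
δ = d·√n ⇒ n = (δ/d)² = (2.802 / 0.92)² = 9.27.
Rounding up, n = 10.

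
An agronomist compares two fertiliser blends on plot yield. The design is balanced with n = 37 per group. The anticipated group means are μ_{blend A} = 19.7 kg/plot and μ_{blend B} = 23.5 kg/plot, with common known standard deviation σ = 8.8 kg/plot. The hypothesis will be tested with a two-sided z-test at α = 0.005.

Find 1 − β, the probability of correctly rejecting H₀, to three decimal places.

Power ≈ 0.171

Standardized effect: d = |μ_{blend A} − μ_{blend B}| / σ = |19.7 − 23.5| / 8.8 = 0.4318
Noncentrality parameter: δ = d·√(n/2) = 0.4318 × √(37/2) = 1.8573
Critical value for a two-sided test at α = 0.005: z_{α/2} = 2.807.
Power = Φ(δ − 2.807) + Φ(−δ − 2.807) = Φ(-0.950) + Φ(-4.664) = 0.1711 + 0.0000 = 0.1711.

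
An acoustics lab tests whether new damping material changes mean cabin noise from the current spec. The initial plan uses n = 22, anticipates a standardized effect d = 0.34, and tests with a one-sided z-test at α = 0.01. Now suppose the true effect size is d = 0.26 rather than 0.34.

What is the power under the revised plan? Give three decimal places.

Power ≈ 0.134

With d = 0.26: δ = d·√n = 0.26 × √22 = 1.2195. Critical value z_{0.01} = 2.326.
Revised power = P(Z > 2.326 − δ) = Φ(-1.107) = 0.1342.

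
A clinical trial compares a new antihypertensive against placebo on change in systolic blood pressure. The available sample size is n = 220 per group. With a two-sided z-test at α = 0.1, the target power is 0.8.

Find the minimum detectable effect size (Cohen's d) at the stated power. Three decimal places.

Need Φ(δ − 1.645) = 0.8, so δ = 1.645 + 0.842 = 2.486.
(The second rejection-region term Φ(−δ − z_{α/2}) is negligible and dropped.)
δ = d·√(n/2) ⇒ d = δ/√(n/2) = 2.486/√(220/2) = 0.2371.

d ≈ 0.237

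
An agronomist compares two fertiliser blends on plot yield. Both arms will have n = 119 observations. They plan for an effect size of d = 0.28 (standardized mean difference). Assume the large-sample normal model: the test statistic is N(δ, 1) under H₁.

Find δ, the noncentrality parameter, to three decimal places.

The noncentrality parameter scales effect size by the design's sample-size factor: δ = d·√(n/2) = 0.28 × √(119/2) = 2.1598

δ ≈ 2.160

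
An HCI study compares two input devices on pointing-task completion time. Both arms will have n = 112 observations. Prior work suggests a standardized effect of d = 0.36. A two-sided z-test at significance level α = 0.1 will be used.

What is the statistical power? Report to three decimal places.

Noncentrality parameter: λ = d·√(n/2) = 0.36 × √(112/2) = 2.6940
Critical value for a two-sided test at α = 0.1: z_{α/2} = 1.645.
Power = Φ(λ − 1.645) + Φ(−λ − 1.645) = Φ(1.049) + Φ(-4.339) = 0.8529 + 0.0000 = 0.8530.

Power ≈ 0.853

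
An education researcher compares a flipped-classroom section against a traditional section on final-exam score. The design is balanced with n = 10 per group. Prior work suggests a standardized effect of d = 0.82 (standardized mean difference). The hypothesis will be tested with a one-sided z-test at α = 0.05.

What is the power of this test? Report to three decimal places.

Noncentrality parameter: λ = d·√(n/2) = 0.82 × √(10/2) = 1.8336
Critical value for a one-sided test at α = 0.05: z_α = 1.645.
Power = Φ(λ − 1.645) = Φ(0.189) = 0.5748.

Power ≈ 0.575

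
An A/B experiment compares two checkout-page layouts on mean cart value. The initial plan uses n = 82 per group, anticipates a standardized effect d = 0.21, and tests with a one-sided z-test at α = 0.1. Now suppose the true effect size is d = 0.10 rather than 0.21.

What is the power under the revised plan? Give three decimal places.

With d = 0.10: δ = d·√(n/2) = 0.10 × √(82/2) = 0.6403. Critical value z_{0.1} = 1.282.
Revised power = Φ(δ − 1.282) = Φ(-0.641) = 0.2607.

Power ≈ 0.261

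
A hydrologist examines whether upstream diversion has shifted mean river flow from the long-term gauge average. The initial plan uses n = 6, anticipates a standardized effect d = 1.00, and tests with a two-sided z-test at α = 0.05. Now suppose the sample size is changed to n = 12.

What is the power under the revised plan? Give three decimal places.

With n = 12: δ = d·√n = 1.00 × √12 = 3.4641. Critical value z_{0.025} = 1.960.
Revised power = Φ(δ − 1.960) + Φ(−δ − 1.960) = Φ(1.504) + Φ(-5.424) = 0.9337 + 0.0000 = 0.9337.

Power ≈ 0.934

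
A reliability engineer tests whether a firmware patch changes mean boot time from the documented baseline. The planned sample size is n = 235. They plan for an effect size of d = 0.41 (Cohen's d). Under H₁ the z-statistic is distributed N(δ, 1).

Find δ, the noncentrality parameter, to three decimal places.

The noncentrality parameter scales effect size by the design's sample-size factor: δ = d·√n = 0.41 × √235 = 6.2852

δ ≈ 6.285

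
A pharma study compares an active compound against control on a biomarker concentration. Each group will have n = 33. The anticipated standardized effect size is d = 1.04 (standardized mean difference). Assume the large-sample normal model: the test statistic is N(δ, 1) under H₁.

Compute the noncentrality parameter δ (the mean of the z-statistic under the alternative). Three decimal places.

δ ≈ 4.224

The noncentrality parameter scales effect size by the design's sample-size factor: δ = d·√(n/2) = 1.04 × √(33/2) = 4.2245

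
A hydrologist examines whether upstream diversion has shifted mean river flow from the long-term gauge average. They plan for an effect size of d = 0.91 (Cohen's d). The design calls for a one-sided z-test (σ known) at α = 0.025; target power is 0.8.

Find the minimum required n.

n = 10

Set Φ(δ − 1.960) = 0.8; then δ − 1.960 = Φ⁻¹(0.8) = 0.842, giving δ = 2.802.
δ = d·√n ⇒ n = (δ/d)² = (2.802 / 0.91)² = 9.48.
Round up to the next whole unit.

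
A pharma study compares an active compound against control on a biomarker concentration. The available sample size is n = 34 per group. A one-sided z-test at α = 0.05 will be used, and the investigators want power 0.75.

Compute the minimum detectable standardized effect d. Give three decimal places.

Required noncentrality: δ = z_{0.05} + z_{0.25} = 1.645 + 0.674 = 2.319.
δ = d·√(n/2) ⇒ d = δ/√(n/2) = 2.319/√(34/2) = 0.5625.

d ≈ 0.563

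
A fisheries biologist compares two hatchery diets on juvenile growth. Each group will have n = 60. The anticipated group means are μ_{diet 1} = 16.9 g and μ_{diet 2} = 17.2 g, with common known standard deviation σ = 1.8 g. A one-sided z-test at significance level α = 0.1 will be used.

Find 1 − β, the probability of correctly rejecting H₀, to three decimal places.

Standardized effect: d = |μ_{diet 1} − μ_{diet 2}| / σ = |16.9 − 17.2| / 1.8 = 0.1667
Noncentrality parameter: δ = d·√(n/2) = 0.1667 × √(60/2) = 0.9129
Critical value for a one-sided test at α = 0.1: z_α = 1.282.
Power = P(Z > 1.282 − δ) = Φ(-0.369) = 0.3562.

Power ≈ 0.356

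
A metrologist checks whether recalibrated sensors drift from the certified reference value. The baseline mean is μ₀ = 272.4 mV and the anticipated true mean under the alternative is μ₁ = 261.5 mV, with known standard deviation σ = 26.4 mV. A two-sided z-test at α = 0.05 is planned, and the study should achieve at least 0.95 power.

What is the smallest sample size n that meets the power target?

n = 77

Standardized effect: d = |μ₁ − μ₀| / σ = |261.5 − 272.4| / 26.4 = 0.4129
For power 0.95 need Φ(δ − z_{0.025}) = 0.95, so δ = z_{0.025} + z_{0.05} = 1.960 + 1.645 = 3.605.
(Ignoring the negligible lower-tail rejection probability gives the usual closed-form inversion.)
δ = d·√n ⇒ n = (δ/d)² = (3.605 / 0.4129)² = 76.23.
Rounding up, n = 77.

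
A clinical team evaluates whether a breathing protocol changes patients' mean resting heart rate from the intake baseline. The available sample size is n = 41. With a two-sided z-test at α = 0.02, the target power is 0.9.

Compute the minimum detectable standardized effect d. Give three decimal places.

Required noncentrality: δ = z_{0.01} + z_{0.10} = 2.326 + 1.282 = 3.608.
(The second rejection-region term Φ(−δ − z_{α/2}) is negligible and dropped.)
δ = d·√n ⇒ d = δ/√n = 3.608/√41 = 0.5635.

d ≈ 0.563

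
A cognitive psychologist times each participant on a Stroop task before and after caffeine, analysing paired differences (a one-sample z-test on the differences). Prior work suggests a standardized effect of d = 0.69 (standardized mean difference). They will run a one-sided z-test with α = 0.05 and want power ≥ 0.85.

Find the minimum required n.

For power 0.85 need Φ(δ − z_{0.05}) = 0.85, so δ = z_{0.05} + z_{0.15} = 1.645 + 1.036 = 2.681.
δ = d·√n ⇒ n = (δ/d)² = (2.681 / 0.69)² = 15.10.
Round up to the next whole unit.

n = 16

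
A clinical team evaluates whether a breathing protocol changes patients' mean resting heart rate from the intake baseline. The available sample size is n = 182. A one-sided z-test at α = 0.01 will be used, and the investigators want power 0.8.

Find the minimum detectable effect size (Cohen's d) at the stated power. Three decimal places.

Need Φ(δ − 2.326) = 0.8, so δ = 2.326 + 0.842 = 3.168.
δ = d·√n ⇒ d = δ/√n = 3.168/√182 = 0.2348.

d ≈ 0.235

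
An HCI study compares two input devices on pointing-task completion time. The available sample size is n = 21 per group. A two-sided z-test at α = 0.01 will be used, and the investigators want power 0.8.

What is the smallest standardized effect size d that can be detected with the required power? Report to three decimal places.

d ≈ 1.055

Need Φ(δ − 2.576) = 0.8, so δ = 2.576 + 0.842 = 3.417.
(The second rejection-region term Φ(−δ − z_{α/2}) is negligible and dropped.)
δ = d·√(n/2) ⇒ d = δ/√(n/2) = 3.417/√(21/2) = 1.0546.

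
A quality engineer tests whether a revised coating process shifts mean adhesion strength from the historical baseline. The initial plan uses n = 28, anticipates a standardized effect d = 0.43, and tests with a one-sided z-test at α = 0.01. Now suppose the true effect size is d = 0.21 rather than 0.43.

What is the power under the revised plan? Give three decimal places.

Power ≈ 0.112

With d = 0.21: δ = d·√n = 0.21 × √28 = 1.1112. Critical value z_{0.01} = 2.326.
Revised power = Φ(δ − 2.326) = Φ(-1.215) = 0.1122.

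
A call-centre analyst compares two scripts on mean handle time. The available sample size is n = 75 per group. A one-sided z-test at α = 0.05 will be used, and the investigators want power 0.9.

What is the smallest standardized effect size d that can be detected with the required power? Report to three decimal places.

Need Φ(δ − 1.645) = 0.9, so δ = 1.645 + 1.282 = 2.926.
δ = d·√(n/2) ⇒ d = δ/√(n/2) = 2.926/√(75/2) = 0.4779.

d ≈ 0.478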